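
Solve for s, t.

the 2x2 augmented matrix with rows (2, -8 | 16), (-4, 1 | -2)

Forward elimination on [A|b]:
R2 <- R2 - (-2)*R1:  [   0  -15   30 ]
Row echelon form:
[ 2   -8  |  16 ]
[ 0  -15  |  30 ]
Back-substitution:
t = (30) / -15 = -2
s = (16 - (-8)*(-2)) / 2 = 0

(0, -2)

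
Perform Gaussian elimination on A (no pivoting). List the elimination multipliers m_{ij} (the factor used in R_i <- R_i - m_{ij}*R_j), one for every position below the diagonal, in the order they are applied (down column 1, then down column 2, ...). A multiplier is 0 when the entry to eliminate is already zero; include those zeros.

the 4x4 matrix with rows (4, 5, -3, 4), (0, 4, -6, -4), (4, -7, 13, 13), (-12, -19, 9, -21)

multipliers: 0, 1, -3, -3, -1, 3

Forward elimination:
R2: entry in column 1 is already 0 -> m_{21} = 0 (no row operation needed)
R3 <- R3 - (1)*R1:  [   0  -12   16    9 ]
R4 <- R4 - (-3)*R1:  [  0  -4   0  -9 ]
R3 <- R3 - (-3)*R2:  [  0   0  -2  -3 ]
R4 <- R4 - (-1)*R2:  [   0    0   -6  -13 ]
R4 <- R4 - (3)*R3:  [  0   0   0  -4 ]
Multipliers (in order of application): m_{21} = 0, m_{31} = 1, m_{41} = -3, m_{32} = -3, m_{42} = -1, m_{43} = 3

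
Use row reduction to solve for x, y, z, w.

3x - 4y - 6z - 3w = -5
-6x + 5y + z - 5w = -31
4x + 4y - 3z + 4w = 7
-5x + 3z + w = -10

Forward elimination on [A|b]:
R2 <- R2 - (-2)*R1:  [   0   -3  -11  -11  -41 ]
R3 <- R3 - (4/3)*R1:  [    0  28/3     5     8  41/3 ]
R4 <- R4 - (-5/3)*R1:  [     0  -20/3     -7     -4  -55/3 ]
R3 <- R3 - (-28/9)*R2:  [       0        0   -263/9   -236/9  -1025/9 ]
R4 <- R4 - (20/9)*R2:  [     0      0  157/9  184/9  655/9 ]
R4 <- R4 - (-157/263)*R3:  [        0         0         0  1260/263  1260/263 ]
Row echelon form:
[ 3  -4      -6        -3  |        -5 ]
[ 0  -3     -11       -11  |       -41 ]
[ 0   0  -263/9    -236/9  |   -1025/9 ]
[ 0   0       0  1260/263  |  1260/263 ]
Back-substitution:
w = (1260/263) / (1260/263) = 1
z = (-1025/9 - (-236/9)*(1)) / (-263/9) = 3
y = (-41 - (-11)*(3) - (-11)*(1)) / -3 = -1
x = (-5 - (-4)*(-1) - (-6)*(3) - (-3)*(1)) / 3 = 4

(4, -1, 3, 1)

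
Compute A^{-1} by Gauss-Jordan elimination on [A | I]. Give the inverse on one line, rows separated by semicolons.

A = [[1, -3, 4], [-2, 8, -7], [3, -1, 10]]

inverse = [-73/12 -13/6 11/12; 1/12 1/6 1/12; 11/6 2/3 -1/6]

Gauss-Jordan on [A | I]:
R2 <- R2 - (-2)*R1:  [ 0  2  1  |  2  1  0 ]
R3 <- R3 - (3)*R1:  [  0   8  -2  |  -3   0   1 ]
R2 <- (1/2)*R2:  [   0    1  1/2  |    1  1/2    0 ]
R1 <- R1 - (-3)*R2:  [    1     0  11/2  |     4   3/2     0 ]
R3 <- R3 - (8)*R2:  [   0    0   -6  |  -11   -4    1 ]
R3 <- (1/-6)*R3:  [    0     0     1  |  11/6   2/3  -1/6 ]
R1 <- R1 - (11/2)*R3:  [      1       0       0  |  -73/12   -13/6   11/12 ]
R2 <- R2 - (1/2)*R3:  [    0     1     0  |  1/12   1/6  1/12 ]
Right block of [I | A^{-1}] is the inverse:
[ -73/12  -13/6  11/12 ]
[   1/12    1/6   1/12 ]
[   11/6    2/3   -1/6 ]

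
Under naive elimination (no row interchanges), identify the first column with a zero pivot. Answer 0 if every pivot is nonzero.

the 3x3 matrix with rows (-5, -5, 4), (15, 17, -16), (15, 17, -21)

first zero-pivot column = 0

Naive forward elimination:
R2 <- R2 - (-3)*R1:  [  0   2  -4 ]
R3 <- R3 - (-3)*R1:  [  0   2  -9 ]
R3 <- R3 - (1)*R2:  [  0   0  -5 ]
All pivots nonzero; naive elimination completes without hitting a zero pivot.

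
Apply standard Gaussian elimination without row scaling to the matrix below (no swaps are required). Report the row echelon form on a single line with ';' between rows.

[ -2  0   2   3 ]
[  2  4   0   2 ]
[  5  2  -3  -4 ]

REF = [-2 0 2 3; 0 4 2 5; 0 0 1 1]

Forward elimination:
R2 <- R2 - (-1)*R1:  [ 0  4  2  5 ]
R3 <- R3 - (-5/2)*R1:  [   0    2    2  7/2 ]
R3 <- R3 - (1/2)*R2:  [ 0  0  1  1 ]
Row echelon form:
[ -2  0  2  3 ]
[  0  4  2  5 ]
[  0  0  1  1 ]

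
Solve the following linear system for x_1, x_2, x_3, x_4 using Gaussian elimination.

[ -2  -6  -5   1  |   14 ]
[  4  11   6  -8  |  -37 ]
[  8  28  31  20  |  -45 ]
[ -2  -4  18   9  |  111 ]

Forward elimination on [A|b]:
R2 <- R2 - (-2)*R1:  [  0  -1  -4  -6  -9 ]
R3 <- R3 - (-4)*R1:  [  0   4  11  24  11 ]
R4 <- R4 - (1)*R1:  [  0   2  23   8  97 ]
R3 <- R3 - (-4)*R2:  [   0    0   -5    0  -25 ]
R4 <- R4 - (-2)*R2:  [  0   0  15  -4  79 ]
R4 <- R4 - (-3)*R3:  [  0   0   0  -4   4 ]
Row echelon form:
[ -2  -6  -5   1  |   14 ]
[  0  -1  -4  -6  |   -9 ]
[  0   0  -5   0  |  -25 ]
[  0   0   0  -4  |    4 ]
Back-substitution:
x_4 = (4) / -4 = -1
x_3 = (-25) / -5 = 5
x_2 = (-9 - (-4)*(5) - (-6)*(-1)) / -1 = -5
x_1 = (14 - (-6)*(-5) - (-5)*(5) - (1)*(-1)) / -2 = -5

(-5, -5, 5, -1)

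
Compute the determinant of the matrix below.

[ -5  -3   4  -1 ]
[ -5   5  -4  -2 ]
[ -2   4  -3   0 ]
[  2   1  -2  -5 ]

Forward elimination:
R2 <- R2 - (1)*R1:  [  0   8  -8  -1 ]
R3 <- R3 - (2/5)*R1:  [     0   26/5  -23/5    2/5 ]
R4 <- R4 - (-2/5)*R1:  [     0   -1/5   -2/5  -27/5 ]
R3 <- R3 - (13/20)*R2:  [     0      0    3/5  21/20 ]
R4 <- R4 - (-1/40)*R2:  [       0        0     -3/5  -217/40 ]
R4 <- R4 - (-1)*R3:  [     0      0      0  -35/8 ]
Upper-triangular form:
[ -5  -3    4     -1 ]
[  0   8   -8     -1 ]
[  0   0  3/5  21/20 ]
[  0   0    0  -35/8 ]
det(A) = (-1)^0 * (-5) * (8) * (3/5) * (-35/8) = 105  (0 row swaps -> sign +1)

det(A) = 105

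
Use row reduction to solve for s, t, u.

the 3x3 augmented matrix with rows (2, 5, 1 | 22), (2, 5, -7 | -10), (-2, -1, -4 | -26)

Forward elimination on [A|b]:
R2 <- R2 - (1)*R1:  [   0    0   -8  -32 ]
R3 <- R3 - (-1)*R1:  [  0   4  -3  -4 ]
R2 <-> R3   (pivot in column 2 was zero)
[ 2  5   1   22 ]
[ 0  4  -3   -4 ]
[ 0  0  -8  -32 ]
Row echelon form:
[ 2  5   1  |   22 ]
[ 0  4  -3  |   -4 ]
[ 0  0  -8  |  -32 ]
Back-substitution:
u = (-32) / -8 = 4
t = (-4 - (-3)*(4)) / 4 = 2
s = (22 - (5)*(2) - (1)*(4)) / 2 = 4

(4, 2, 4)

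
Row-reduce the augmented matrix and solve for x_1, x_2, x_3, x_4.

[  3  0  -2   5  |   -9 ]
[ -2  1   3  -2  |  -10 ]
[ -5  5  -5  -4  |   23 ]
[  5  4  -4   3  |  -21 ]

(-3, -5, -5, -2)

Forward elimination on [A|b]:
R2 <- R2 - (-2/3)*R1:  [   0    1  5/3  4/3  -16 ]
R3 <- R3 - (-5/3)*R1:  [     0      5  -25/3   13/3      8 ]
R4 <- R4 - (5/3)*R1:  [     0      4   -2/3  -16/3     -6 ]
R3 <- R3 - (5)*R2:  [     0      0  -50/3   -7/3     88 ]
R4 <- R4 - (4)*R2:  [     0      0  -22/3  -32/3     58 ]
R4 <- R4 - (11/25)*R3:  [       0        0        0  -241/25   482/25 ]
Row echelon form:
[ 3  0     -2        5  |      -9 ]
[ 0  1    5/3      4/3  |     -16 ]
[ 0  0  -50/3     -7/3  |      88 ]
[ 0  0      0  -241/25  |  482/25 ]
Back-substitution:
x_4 = (482/25) / (-241/25) = -2
x_3 = (88 - (-7/3)*(-2)) / (-50/3) = -5
x_2 = (-16 - (5/3)*(-5) - (4/3)*(-2)) / 1 = -5
x_1 = (-9 - (-2)*(-5) - (5)*(-2)) / 3 = -3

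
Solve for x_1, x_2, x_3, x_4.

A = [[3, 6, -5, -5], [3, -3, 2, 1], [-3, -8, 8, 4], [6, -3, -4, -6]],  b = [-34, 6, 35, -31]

Forward elimination on [A|b]:
R2 <- R2 - (1)*R1:  [  0  -9   7   6  40 ]
R3 <- R3 - (-1)*R1:  [  0  -2   3  -1   1 ]
R4 <- R4 - (2)*R1:  [   0  -15    6    4   37 ]
R3 <- R3 - (2/9)*R2:  [     0      0   13/9   -7/3  -71/9 ]
R4 <- R4 - (5/3)*R2:  [     0      0  -17/3     -6  -89/3 ]
R4 <- R4 - (-51/13)*R3:  [       0        0        0  -197/13  -788/13 ]
Row echelon form:
[ 3   6    -5       -5  |      -34 ]
[ 0  -9     7        6  |       40 ]
[ 0   0  13/9     -7/3  |    -71/9 ]
[ 0   0     0  -197/13  |  -788/13 ]
Back-substitution:
x_4 = (-788/13) / (-197/13) = 4
x_3 = (-71/9 - (-7/3)*(4)) / (13/9) = 1
x_2 = (40 - (7)*(1) - (6)*(4)) / -9 = -1
x_1 = (-34 - (6)*(-1) - (-5)*(1) - (-5)*(4)) / 3 = -1

(-1, -1, 1, 4)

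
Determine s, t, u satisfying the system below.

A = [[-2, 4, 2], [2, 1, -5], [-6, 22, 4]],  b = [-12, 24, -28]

Forward elimination on [A|b]:
R2 <- R2 - (-1)*R1:  [  0   5  -3  12 ]
R3 <- R3 - (3)*R1:  [  0  10  -2   8 ]
R3 <- R3 - (2)*R2:  [   0    0    4  -16 ]
Row echelon form:
[ -2  4   2  |  -12 ]
[  0  5  -3  |   12 ]
[  0  0   4  |  -16 ]
Back-substitution:
u = (-16) / 4 = -4
t = (12 - (-3)*(-4)) / 5 = 0
s = (-12 - (4)*(0) - (2)*(-4)) / -2 = 2

(2, 0, -4)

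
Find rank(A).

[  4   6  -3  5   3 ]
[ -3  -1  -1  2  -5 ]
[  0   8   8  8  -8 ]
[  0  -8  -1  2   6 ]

rank(A) = 4

Row reduction:
R2 <- R2 - (-3/4)*R1:  [     0    7/2  -13/4   23/4  -11/4 ]
R3 <- R3 - (16/7)*R2:  [     0      0  108/7  -36/7  -12/7 ]
R4 <- R4 - (-16/7)*R2:  [     0      0  -59/7  106/7   -2/7 ]
R4 <- R4 - (-59/108)*R3:  [     0      0      0   37/3  -11/9 ]
Row echelon form:
[ 4    6     -3      5      3 ]
[ 0  7/2  -13/4   23/4  -11/4 ]
[ 0    0  108/7  -36/7  -12/7 ]
[ 0    0      0   37/3  -11/9 ]
Nonzero rows / pivot columns: 4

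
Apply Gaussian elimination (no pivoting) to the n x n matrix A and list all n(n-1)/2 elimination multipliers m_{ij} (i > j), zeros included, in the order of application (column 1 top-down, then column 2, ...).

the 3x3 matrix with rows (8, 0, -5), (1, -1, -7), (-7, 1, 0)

multipliers: 1/8, -7/8, -1

Forward elimination:
R2 <- R2 - (1/8)*R1:  [     0     -1  -51/8 ]
R3 <- R3 - (-7/8)*R1:  [     0      1  -35/8 ]
R3 <- R3 - (-1)*R2:  [     0      0  -43/4 ]
Multipliers (in order of application): m_{21} = 1/8, m_{31} = -7/8, m_{32} = -1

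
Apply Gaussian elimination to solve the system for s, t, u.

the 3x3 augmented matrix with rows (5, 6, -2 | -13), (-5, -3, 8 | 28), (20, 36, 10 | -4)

Forward elimination on [A|b]:
R2 <- R2 - (-1)*R1:  [  0   3   6  15 ]
R3 <- R3 - (4)*R1:  [  0  12  18  48 ]
R3 <- R3 - (4)*R2:  [   0    0   -6  -12 ]
Row echelon form:
[ 5  6  -2  |  -13 ]
[ 0  3   6  |   15 ]
[ 0  0  -6  |  -12 ]
Back-substitution:
u = (-12) / -6 = 2
t = (15 - (6)*(2)) / 3 = 1
s = (-13 - (6)*(1) - (-2)*(2)) / 5 = -3

(-3, 1, 2)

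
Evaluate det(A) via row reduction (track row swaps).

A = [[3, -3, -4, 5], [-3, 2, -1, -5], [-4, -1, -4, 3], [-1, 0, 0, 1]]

det(A) = -19

Forward elimination:
R2 <- R2 - (-1)*R1:  [  0  -1  -5   0 ]
R3 <- R3 - (-4/3)*R1:  [     0     -5  -28/3   29/3 ]
R4 <- R4 - (-1/3)*R1:  [    0    -1  -4/3   8/3 ]
R3 <- R3 - (5)*R2:  [    0     0  47/3  29/3 ]
R4 <- R4 - (1)*R2:  [    0     0  11/3   8/3 ]
R4 <- R4 - (11/47)*R3:  [     0      0      0  19/47 ]
Upper-triangular form:
[ 3  -3    -4      5 ]
[ 0  -1    -5      0 ]
[ 0   0  47/3   29/3 ]
[ 0   0     0  19/47 ]
det(A) = (-1)^0 * (3) * (-1) * (47/3) * (19/47) = -19  (0 row swaps -> sign +1)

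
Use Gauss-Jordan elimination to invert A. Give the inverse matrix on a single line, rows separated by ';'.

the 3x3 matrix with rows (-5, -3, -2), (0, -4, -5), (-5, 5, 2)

inverse = [-17/120 1/30 -7/120; -5/24 1/6 5/24; 1/6 -1/3 -1/6]

Gauss-Jordan on [A | I]:
R1 <- (1/-5)*R1:  [    1   3/5   2/5  |  -1/5     0     0 ]
R3 <- R3 - (-5)*R1:  [  0   8   4  |  -1   0   1 ]
R2 <- (1/-4)*R2:  [    0     1   5/4  |     0  -1/4     0 ]
R1 <- R1 - (3/5)*R2:  [     1      0  -7/20  |   -1/5   3/20      0 ]
R3 <- R3 - (8)*R2:  [  0   0  -6  |  -1   2   1 ]
R3 <- (1/-6)*R3:  [    0     0     1  |   1/6  -1/3  -1/6 ]
R1 <- R1 - (-7/20)*R3:  [       1        0        0  |  -17/120     1/30   -7/120 ]
R2 <- R2 - (5/4)*R3:  [     0      1      0  |  -5/24    1/6   5/24 ]
Right block of [I | A^{-1}] is the inverse:
[ -17/120  1/30  -7/120 ]
[   -5/24   1/6    5/24 ]
[     1/6  -1/3    -1/6 ]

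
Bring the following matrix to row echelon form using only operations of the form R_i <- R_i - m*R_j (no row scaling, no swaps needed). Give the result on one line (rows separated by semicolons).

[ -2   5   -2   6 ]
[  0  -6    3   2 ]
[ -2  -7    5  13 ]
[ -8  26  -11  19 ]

REF = [-2 5 -2 6; 0 -6 3 2; 0 0 1 3; 0 0 0 -3]

Forward elimination:
R3 <- R3 - (1)*R1:  [   0  -12    7    7 ]
R4 <- R4 - (4)*R1:  [  0   6  -3  -5 ]
R3 <- R3 - (2)*R2:  [ 0  0  1  3 ]
R4 <- R4 - (-1)*R2:  [  0   0   0  -3 ]
Row echelon form:
[ -2   5  -2   6 ]
[  0  -6   3   2 ]
[  0   0   1   3 ]
[  0   0   0  -3 ]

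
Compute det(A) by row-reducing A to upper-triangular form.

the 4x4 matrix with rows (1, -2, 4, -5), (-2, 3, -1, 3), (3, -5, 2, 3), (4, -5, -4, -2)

Forward elimination:
R2 <- R2 - (-2)*R1:  [  0  -1   7  -7 ]
R3 <- R3 - (3)*R1:  [   0    1  -10   18 ]
R4 <- R4 - (4)*R1:  [   0    3  -20   18 ]
R3 <- R3 - (-1)*R2:  [  0   0  -3  11 ]
R4 <- R4 - (-3)*R2:  [  0   0   1  -3 ]
R4 <- R4 - (-1/3)*R3:  [   0    0    0  2/3 ]
Upper-triangular form:
[ 1  -2   4   -5 ]
[ 0  -1   7   -7 ]
[ 0   0  -3   11 ]
[ 0   0   0  2/3 ]
det(A) = (-1)^0 * (1) * (-1) * (-3) * (2/3) = 2  (0 row swaps -> sign +1)

det(A) = 2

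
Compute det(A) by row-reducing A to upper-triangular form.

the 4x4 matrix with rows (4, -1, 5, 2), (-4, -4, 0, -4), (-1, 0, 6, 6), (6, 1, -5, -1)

Forward elimination:
R2 <- R2 - (-1)*R1:  [  0  -5   5  -2 ]
R3 <- R3 - (-1/4)*R1:  [    0  -1/4  29/4  13/2 ]
R4 <- R4 - (3/2)*R1:  [     0    5/2  -25/2     -4 ]
R3 <- R3 - (1/20)*R2:  [    0     0     7  33/5 ]
R4 <- R4 - (-1/2)*R2:  [   0    0  -10   -5 ]
R4 <- R4 - (-10/7)*R3:  [    0     0     0  31/7 ]
Upper-triangular form:
[ 4  -1  5     2 ]
[ 0  -5  5    -2 ]
[ 0   0  7  33/5 ]
[ 0   0  0  31/7 ]
det(A) = (-1)^0 * (4) * (-5) * (7) * (31/7) = -620  (0 row swaps -> sign +1)

det(A) = -620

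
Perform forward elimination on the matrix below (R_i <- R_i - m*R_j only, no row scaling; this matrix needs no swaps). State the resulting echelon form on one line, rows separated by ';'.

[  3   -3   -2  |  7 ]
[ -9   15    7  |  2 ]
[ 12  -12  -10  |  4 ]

REF = [3 -3 -2 7; 0 6 1 23; 0 0 -2 -24]

Forward elimination:
R2 <- R2 - (-3)*R1:  [  0   6   1  23 ]
R3 <- R3 - (4)*R1:  [   0    0   -2  -24 ]
Row echelon form:
[ 3  -3  -2  |    7 ]
[ 0   6   1  |   23 ]
[ 0   0  -2  |  -24 ]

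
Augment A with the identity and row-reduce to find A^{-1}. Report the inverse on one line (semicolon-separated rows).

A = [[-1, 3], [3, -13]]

Gauss-Jordan on [A | I]:
R1 <- (1/-1)*R1:  [  1  -3  |  -1   0 ]
R2 <- R2 - (3)*R1:  [  0  -4  |   3   1 ]
R2 <- (1/-4)*R2:  [    0     1  |  -3/4  -1/4 ]
R1 <- R1 - (-3)*R2:  [     1      0  |  -13/4   -3/4 ]
Right block of [I | A^{-1}] is the inverse:
[ -13/4  -3/4 ]
[  -3/4  -1/4 ]

inverse = [-13/4 -3/4; -3/4 -1/4]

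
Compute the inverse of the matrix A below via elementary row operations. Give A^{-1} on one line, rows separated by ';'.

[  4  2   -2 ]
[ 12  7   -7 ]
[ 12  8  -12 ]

Gauss-Jordan on [A | I]:
R1 <- (1/4)*R1:  [    1   1/2  -1/2  |   1/4     0     0 ]
R2 <- R2 - (12)*R1:  [  0   1  -1  |  -3   1   0 ]
R3 <- R3 - (12)*R1:  [  0   2  -6  |  -3   0   1 ]
R1 <- R1 - (1/2)*R2:  [    1     0     0  |   7/4  -1/2     0 ]
R3 <- R3 - (2)*R2:  [  0   0  -4  |   3  -2   1 ]
R3 <- (1/-4)*R3:  [    0     0     1  |  -3/4   1/2  -1/4 ]
R2 <- R2 - (-1)*R3:  [     0      1      0  |  -15/4    3/2   -1/4 ]
Right block of [I | A^{-1}] is the inverse:
[   7/4  -1/2     0 ]
[ -15/4   3/2  -1/4 ]
[  -3/4   1/2  -1/4 ]

inverse = [7/4 -1/2 0; -15/4 3/2 -1/4; -3/4 1/2 -1/4]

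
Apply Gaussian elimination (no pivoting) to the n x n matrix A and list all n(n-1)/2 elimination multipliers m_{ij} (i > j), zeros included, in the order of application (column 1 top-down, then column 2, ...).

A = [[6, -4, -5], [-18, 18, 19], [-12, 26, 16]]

Forward elimination:
R2 <- R2 - (-3)*R1:  [ 0  6  4 ]
R3 <- R3 - (-2)*R1:  [  0  18   6 ]
R3 <- R3 - (3)*R2:  [  0   0  -6 ]
Multipliers (in order of application): m_{21} = -3, m_{31} = -2, m_{32} = 3

multipliers: -3, -2, 3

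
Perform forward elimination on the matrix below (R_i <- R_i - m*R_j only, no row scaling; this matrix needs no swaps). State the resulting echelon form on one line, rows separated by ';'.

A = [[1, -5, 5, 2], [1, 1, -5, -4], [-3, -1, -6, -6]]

Forward elimination:
R2 <- R2 - (1)*R1:  [   0    6  -10   -6 ]
R3 <- R3 - (-3)*R1:  [   0  -16    9    0 ]
R3 <- R3 - (-8/3)*R2:  [     0      0  -53/3    -16 ]
Row echelon form:
[ 1  -5      5    2 ]
[ 0   6    -10   -6 ]
[ 0   0  -53/3  -16 ]

REF = [1 -5 5 2; 0 6 -10 -6; 0 0 -53/3 -16]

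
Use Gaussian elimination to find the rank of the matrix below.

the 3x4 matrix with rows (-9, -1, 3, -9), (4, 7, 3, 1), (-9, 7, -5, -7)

rank(A) = 3

Row reduction:
R2 <- R2 - (-4/9)*R1:  [    0  59/9  13/3    -3 ]
R3 <- R3 - (1)*R1:  [  0   8  -8   2 ]
R3 <- R3 - (72/59)*R2:  [       0        0  -784/59   334/59 ]
Row echelon form:
[ -9    -1        3      -9 ]
[  0  59/9     13/3      -3 ]
[  0     0  -784/59  334/59 ]
Nonzero rows / pivot columns: 3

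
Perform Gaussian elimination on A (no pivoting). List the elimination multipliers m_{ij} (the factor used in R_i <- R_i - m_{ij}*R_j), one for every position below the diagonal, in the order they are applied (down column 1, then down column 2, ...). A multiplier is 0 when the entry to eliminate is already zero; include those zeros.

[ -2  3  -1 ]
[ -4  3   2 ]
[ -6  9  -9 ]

Forward elimination:
R2 <- R2 - (2)*R1:  [  0  -3   4 ]
R3 <- R3 - (3)*R1:  [  0   0  -6 ]
R3: entry in column 2 is already 0 -> m_{32} = 0 (no row operation needed)
Multipliers (in order of application): m_{21} = 2, m_{31} = 3, m_{32} = 0

multipliers: 2, 3, 0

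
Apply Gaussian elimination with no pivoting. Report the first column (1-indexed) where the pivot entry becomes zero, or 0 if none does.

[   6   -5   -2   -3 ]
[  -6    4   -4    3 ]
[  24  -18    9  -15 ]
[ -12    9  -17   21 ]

first zero-pivot column = 0

Naive forward elimination:
R2 <- R2 - (-1)*R1:  [  0  -1  -6   0 ]
R3 <- R3 - (4)*R1:  [  0   2  17  -3 ]
R4 <- R4 - (-2)*R1:  [   0   -1  -21   15 ]
R3 <- R3 - (-2)*R2:  [  0   0   5  -3 ]
R4 <- R4 - (1)*R2:  [   0    0  -15   15 ]
R4 <- R4 - (-3)*R3:  [ 0  0  0  6 ]
All pivots nonzero; naive elimination completes without hitting a zero pivot.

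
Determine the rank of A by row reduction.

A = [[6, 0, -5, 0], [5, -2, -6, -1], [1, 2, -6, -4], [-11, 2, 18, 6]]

Row reduction:
R2 <- R2 - (5/6)*R1:  [     0     -2  -11/6     -1 ]
R3 <- R3 - (1/6)*R1:  [     0      2  -31/6     -4 ]
R4 <- R4 - (-11/6)*R1:  [    0     2  53/6     6 ]
R3 <- R3 - (-1)*R2:  [  0   0  -7  -5 ]
R4 <- R4 - (-1)*R2:  [ 0  0  7  5 ]
R4 <- R4 - (-1)*R3:  [ 0  0  0  0 ]
Row echelon form:
[ 6   0     -5   0 ]
[ 0  -2  -11/6  -1 ]
[ 0   0     -7  -5 ]
[ 0   0      0   0 ]
Nonzero rows / pivot columns: 3

rank(A) = 3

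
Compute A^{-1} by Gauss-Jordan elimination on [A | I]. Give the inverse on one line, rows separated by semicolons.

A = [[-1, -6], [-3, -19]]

inverse = [-19 6; 3 -1]

Gauss-Jordan on [A | I]:
R1 <- (1/-1)*R1:  [  1   6  |  -1   0 ]
R2 <- R2 - (-3)*R1:  [  0  -1  |  -3   1 ]
R2 <- (1/-1)*R2:  [  0   1  |   3  -1 ]
R1 <- R1 - (6)*R2:  [   1    0  |  -19    6 ]
Right block of [I | A^{-1}] is the inverse:
[ -19   6 ]
[   3  -1 ]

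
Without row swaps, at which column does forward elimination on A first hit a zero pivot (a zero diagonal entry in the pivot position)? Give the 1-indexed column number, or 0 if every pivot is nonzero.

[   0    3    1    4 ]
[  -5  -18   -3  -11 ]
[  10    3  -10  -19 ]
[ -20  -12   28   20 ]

first zero-pivot column = 1

Naive forward elimination:
Pivot entry (1,1) is zero but row 2 has -5 in column 1 -> naive elimination stops; a row interchange (e.g. R1 <-> R2) would be required here.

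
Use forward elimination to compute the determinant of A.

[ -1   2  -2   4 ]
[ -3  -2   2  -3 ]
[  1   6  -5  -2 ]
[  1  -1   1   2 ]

det(A) = 33

Forward elimination:
R2 <- R2 - (3)*R1:  [   0   -8    8  -15 ]
R3 <- R3 - (-1)*R1:  [  0   8  -7   2 ]
R4 <- R4 - (-1)*R1:  [  0   1  -1   6 ]
R3 <- R3 - (-1)*R2:  [   0    0    1  -13 ]
R4 <- R4 - (-1/8)*R2:  [    0     0     0  33/8 ]
Upper-triangular form:
[ -1   2  -2     4 ]
[  0  -8   8   -15 ]
[  0   0   1   -13 ]
[  0   0   0  33/8 ]
det(A) = (-1)^0 * (-1) * (-8) * (1) * (33/8) = 33  (0 row swaps -> sign +1)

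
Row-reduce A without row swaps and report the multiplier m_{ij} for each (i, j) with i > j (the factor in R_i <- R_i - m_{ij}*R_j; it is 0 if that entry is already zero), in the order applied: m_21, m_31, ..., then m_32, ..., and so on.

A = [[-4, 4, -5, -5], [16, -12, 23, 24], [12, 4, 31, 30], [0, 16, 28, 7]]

Forward elimination:
R2 <- R2 - (-4)*R1:  [ 0  4  3  4 ]
R3 <- R3 - (-3)*R1:  [  0  16  16  15 ]
R4: entry in column 1 is already 0 -> m_{41} = 0 (no row operation needed)
R3 <- R3 - (4)*R2:  [  0   0   4  -1 ]
R4 <- R4 - (4)*R2:  [  0   0  16  -9 ]
R4 <- R4 - (4)*R3:  [  0   0   0  -5 ]
Multipliers (in order of application): m_{21} = -4, m_{31} = -3, m_{41} = 0, m_{32} = 4, m_{42} = 4, m_{43} = 4

multipliers: -4, -3, 0, 4, 4, 4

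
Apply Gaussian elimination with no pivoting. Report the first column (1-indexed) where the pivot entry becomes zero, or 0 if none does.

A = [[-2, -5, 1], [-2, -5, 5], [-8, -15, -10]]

first zero-pivot column = 2

Naive forward elimination:
R2 <- R2 - (1)*R1:  [ 0  0  4 ]
R3 <- R3 - (4)*R1:  [   0    5  -14 ]
Matrix at this point:
[ -2  -5    1 ]
[  0   0    4 ]
[  0   5  -14 ]
Pivot entry (2,2) is zero but row 3 has 5 in column 2 -> naive elimination stops; a row interchange (e.g. R2 <-> R3) would be required here.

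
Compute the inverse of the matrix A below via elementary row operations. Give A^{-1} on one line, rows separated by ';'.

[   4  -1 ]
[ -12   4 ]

inverse = [1 1/4; 3 1]

Gauss-Jordan on [A | I]:
R1 <- (1/4)*R1:  [    1  -1/4  |   1/4     0 ]
R2 <- R2 - (-12)*R1:  [ 0  1  |  3  1 ]
R1 <- R1 - (-1/4)*R2:  [   1    0  |    1  1/4 ]
Right block of [I | A^{-1}] is the inverse:
[ 1  1/4 ]
[ 3    1 ]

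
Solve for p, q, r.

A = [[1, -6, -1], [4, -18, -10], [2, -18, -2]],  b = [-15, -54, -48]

Forward elimination on [A|b]:
R2 <- R2 - (4)*R1:  [  0   6  -6   6 ]
R3 <- R3 - (2)*R1:  [   0   -6    0  -18 ]
R3 <- R3 - (-1)*R2:  [   0    0   -6  -12 ]
Row echelon form:
[ 1  -6  -1  |  -15 ]
[ 0   6  -6  |    6 ]
[ 0   0  -6  |  -12 ]
Back-substitution:
r = (-12) / -6 = 2
q = (6 - (-6)*(2)) / 6 = 3
p = (-15 - (-6)*(3) - (-1)*(2)) / 1 = 5

(5, 3, 2)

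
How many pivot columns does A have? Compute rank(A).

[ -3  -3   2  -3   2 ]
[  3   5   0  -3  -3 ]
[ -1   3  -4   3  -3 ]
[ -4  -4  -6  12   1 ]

Row reduction:
R2 <- R2 - (-1)*R1:  [  0   2   2  -6  -1 ]
R3 <- R3 - (1/3)*R1:  [     0      4  -14/3      4  -11/3 ]
R4 <- R4 - (4/3)*R1:  [     0      0  -26/3     16   -5/3 ]
R3 <- R3 - (2)*R2:  [     0      0  -26/3     16   -5/3 ]
R4 <- R4 - (1)*R3:  [ 0  0  0  0  0 ]
Row echelon form:
[ -3  -3      2  -3     2 ]
[  0   2      2  -6    -1 ]
[  0   0  -26/3  16  -5/3 ]
[  0   0      0   0     0 ]
Nonzero rows / pivot columns: 3

rank(A) = 3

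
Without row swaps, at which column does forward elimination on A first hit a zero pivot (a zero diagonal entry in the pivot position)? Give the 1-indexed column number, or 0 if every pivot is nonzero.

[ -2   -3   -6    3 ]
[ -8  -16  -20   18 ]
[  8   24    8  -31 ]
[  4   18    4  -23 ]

Naive forward elimination:
R2 <- R2 - (4)*R1:  [  0  -4   4   6 ]
R3 <- R3 - (-4)*R1:  [   0   12  -16  -19 ]
R4 <- R4 - (-2)*R1:  [   0   12   -8  -17 ]
R3 <- R3 - (-3)*R2:  [  0   0  -4  -1 ]
R4 <- R4 - (-3)*R2:  [ 0  0  4  1 ]
R4 <- R4 - (-1)*R3:  [ 0  0  0  0 ]
Matrix at this point:
[ -2  -3  -6   3 ]
[  0  -4   4   6 ]
[  0   0  -4  -1 ]
[  0   0   0   0 ]
Pivot entry (4,4) in the last row is zero and there are no rows below to swap with -> zero pivot in column 4 (A is singular).

first zero-pivot column = 4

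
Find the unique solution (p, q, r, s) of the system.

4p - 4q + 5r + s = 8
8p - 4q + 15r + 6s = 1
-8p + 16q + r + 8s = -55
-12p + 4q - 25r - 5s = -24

(2, 0, 1, -5)

Forward elimination on [A|b]:
R2 <- R2 - (2)*R1:  [   0    4    5    4  -15 ]
R3 <- R3 - (-2)*R1:  [   0    8   11   10  -39 ]
R4 <- R4 - (-3)*R1:  [   0   -8  -10   -2    0 ]
R3 <- R3 - (2)*R2:  [  0   0   1   2  -9 ]
R4 <- R4 - (-2)*R2:  [   0    0    0    6  -30 ]
Row echelon form:
[ 4  -4  5  1  |    8 ]
[ 0   4  5  4  |  -15 ]
[ 0   0  1  2  |   -9 ]
[ 0   0  0  6  |  -30 ]
Back-substitution:
s = (-30) / 6 = -5
r = (-9 - (2)*(-5)) / 1 = 1
q = (-15 - (5)*(1) - (4)*(-5)) / 4 = 0
p = (8 - (-4)*(0) - (5)*(1) - (1)*(-5)) / 4 = 2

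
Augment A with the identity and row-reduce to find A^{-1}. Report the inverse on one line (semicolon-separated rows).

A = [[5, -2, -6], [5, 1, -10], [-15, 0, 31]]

Gauss-Jordan on [A | I]:
R1 <- (1/5)*R1:  [    1  -2/5  -6/5  |   1/5     0     0 ]
R2 <- R2 - (5)*R1:  [  0   3  -4  |  -1   1   0 ]
R3 <- R3 - (-15)*R1:  [  0  -6  13  |   3   0   1 ]
R2 <- (1/3)*R2:  [    0     1  -4/3  |  -1/3   1/3     0 ]
R1 <- R1 - (-2/5)*R2:  [      1       0  -26/15  |    1/15    2/15       0 ]
R3 <- R3 - (-6)*R2:  [ 0  0  5  |  1  2  1 ]
R3 <- (1/5)*R3:  [   0    0    1  |  1/5  2/5  1/5 ]
R1 <- R1 - (-26/15)*R3:  [     1      0      0  |  31/75  62/75  26/75 ]
R2 <- R2 - (-4/3)*R3:  [     0      1      0  |  -1/15  13/15   4/15 ]
Right block of [I | A^{-1}] is the inverse:
[ 31/75  62/75  26/75 ]
[ -1/15  13/15   4/15 ]
[   1/5    2/5    1/5 ]

inverse = [31/75 62/75 26/75; -1/15 13/15 4/15; 1/5 2/5 1/5]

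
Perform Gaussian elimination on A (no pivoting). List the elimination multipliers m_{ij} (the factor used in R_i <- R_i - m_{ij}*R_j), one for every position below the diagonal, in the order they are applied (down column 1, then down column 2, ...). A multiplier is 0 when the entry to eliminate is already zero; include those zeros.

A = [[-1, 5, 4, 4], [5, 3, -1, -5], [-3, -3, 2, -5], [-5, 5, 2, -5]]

Forward elimination:
R2 <- R2 - (-5)*R1:  [  0  28  19  15 ]
R3 <- R3 - (3)*R1:  [   0  -18  -10  -17 ]
R4 <- R4 - (5)*R1:  [   0  -20  -18  -25 ]
R3 <- R3 - (-9/14)*R2:  [       0        0    31/14  -103/14 ]
R4 <- R4 - (-5/7)*R2:  [      0       0   -31/7  -100/7 ]
R4 <- R4 - (-2)*R3:  [   0    0    0  -29 ]
Multipliers (in order of application): m_{21} = -5, m_{31} = 3, m_{41} = 5, m_{32} = -9/14, m_{42} = -5/7, m_{43} = -2

multipliers: -5, 3, 5, -9/14, -5/7, -2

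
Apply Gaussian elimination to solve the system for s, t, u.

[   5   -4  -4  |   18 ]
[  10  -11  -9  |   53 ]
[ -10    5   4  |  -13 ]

Forward elimination on [A|b]:
R2 <- R2 - (2)*R1:  [  0  -3  -1  17 ]
R3 <- R3 - (-2)*R1:  [  0  -3  -4  23 ]
R3 <- R3 - (1)*R2:  [  0   0  -3   6 ]
Row echelon form:
[ 5  -4  -4  |  18 ]
[ 0  -3  -1  |  17 ]
[ 0   0  -3  |   6 ]
Back-substitution:
u = (6) / -3 = -2
t = (17 - (-1)*(-2)) / -3 = -5
s = (18 - (-4)*(-5) - (-4)*(-2)) / 5 = -2

(-2, -5, -2)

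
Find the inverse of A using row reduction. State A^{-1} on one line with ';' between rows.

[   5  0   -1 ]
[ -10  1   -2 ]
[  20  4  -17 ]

inverse = [-3/5 -4/15 1/15; -14 -13/3 4/3; -4 -4/3 1/3]

Gauss-Jordan on [A | I]:
R1 <- (1/5)*R1:  [    1     0  -1/5  |   1/5     0     0 ]
R2 <- R2 - (-10)*R1:  [  0   1  -4  |   2   1   0 ]
R3 <- R3 - (20)*R1:  [   0    4  -13  |   -4    0    1 ]
R3 <- R3 - (4)*R2:  [   0    0    3  |  -12   -4    1 ]
R3 <- (1/3)*R3:  [    0     0     1  |    -4  -4/3   1/3 ]
R1 <- R1 - (-1/5)*R3:  [     1      0      0  |   -3/5  -4/15   1/15 ]
R2 <- R2 - (-4)*R3:  [     0      1      0  |    -14  -13/3    4/3 ]
Right block of [I | A^{-1}] is the inverse:
[ -3/5  -4/15  1/15 ]
[  -14  -13/3   4/3 ]
[   -4   -4/3   1/3 ]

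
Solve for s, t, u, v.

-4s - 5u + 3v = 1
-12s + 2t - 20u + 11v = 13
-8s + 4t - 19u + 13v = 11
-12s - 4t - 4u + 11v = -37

Forward elimination on [A|b]:
R2 <- R2 - (3)*R1:  [  0   2  -5   2  10 ]
R3 <- R3 - (2)*R1:  [  0   4  -9   7   9 ]
R4 <- R4 - (3)*R1:  [   0   -4   11    2  -40 ]
R3 <- R3 - (2)*R2:  [   0    0    1    3  -11 ]
R4 <- R4 - (-2)*R2:  [   0    0    1    6  -20 ]
R4 <- R4 - (1)*R3:  [  0   0   0   3  -9 ]
Row echelon form:
[ -4  0  -5  3  |    1 ]
[  0  2  -5  2  |   10 ]
[  0  0   1  3  |  -11 ]
[  0  0   0  3  |   -9 ]
Back-substitution:
v = (-9) / 3 = -3
u = (-11 - (3)*(-3)) / 1 = -2
t = (10 - (-5)*(-2) - (2)*(-3)) / 2 = 3
s = (1 - (-5)*(-2) - (3)*(-3)) / -4 = 0

(0, 3, -2, -3)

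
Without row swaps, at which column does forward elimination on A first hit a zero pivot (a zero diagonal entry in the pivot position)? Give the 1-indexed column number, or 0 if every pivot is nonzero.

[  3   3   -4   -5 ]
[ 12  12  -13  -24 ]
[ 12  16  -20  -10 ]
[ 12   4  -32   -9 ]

first zero-pivot column = 2

Naive forward elimination:
R2 <- R2 - (4)*R1:  [  0   0   3  -4 ]
R3 <- R3 - (4)*R1:  [  0   4  -4  10 ]
R4 <- R4 - (4)*R1:  [   0   -8  -16   11 ]
Matrix at this point:
[ 3   3   -4  -5 ]
[ 0   0    3  -4 ]
[ 0   4   -4  10 ]
[ 0  -8  -16  11 ]
Pivot entry (2,2) is zero but row 3 has 4 in column 2 -> naive elimination stops; a row interchange (e.g. R2 <-> R3) would be required here.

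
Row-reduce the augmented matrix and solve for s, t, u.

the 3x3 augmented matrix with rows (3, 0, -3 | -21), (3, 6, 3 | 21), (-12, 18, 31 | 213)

Forward elimination on [A|b]:
R2 <- R2 - (1)*R1:  [  0   6   6  42 ]
R3 <- R3 - (-4)*R1:  [   0   18   19  129 ]
R3 <- R3 - (3)*R2:  [ 0  0  1  3 ]
Row echelon form:
[ 3  0  -3  |  -21 ]
[ 0  6   6  |   42 ]
[ 0  0   1  |    3 ]
Back-substitution:
u = (3) / 1 = 3
t = (42 - (6)*(3)) / 6 = 4
s = (-21 - (-3)*(3)) / 3 = -4

(-4, 4, 3)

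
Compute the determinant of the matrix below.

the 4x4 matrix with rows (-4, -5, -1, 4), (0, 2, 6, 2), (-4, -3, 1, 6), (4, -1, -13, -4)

Forward elimination:
R3 <- R3 - (1)*R1:  [ 0  2  2  2 ]
R4 <- R4 - (-1)*R1:  [   0   -6  -14    0 ]
R3 <- R3 - (1)*R2:  [  0   0  -4   0 ]
R4 <- R4 - (-3)*R2:  [ 0  0  4  6 ]
R4 <- R4 - (-1)*R3:  [ 0  0  0  6 ]
Upper-triangular form:
[ -4  -5  -1  4 ]
[  0   2   6  2 ]
[  0   0  -4  0 ]
[  0   0   0  6 ]
det(A) = (-1)^0 * (-4) * (2) * (-4) * (6) = 192  (0 row swaps -> sign +1)

det(A) = 192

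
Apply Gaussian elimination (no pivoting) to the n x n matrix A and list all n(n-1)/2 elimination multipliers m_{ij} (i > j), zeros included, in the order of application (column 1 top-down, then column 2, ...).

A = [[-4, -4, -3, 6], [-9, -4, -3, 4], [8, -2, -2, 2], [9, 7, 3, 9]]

multipliers: 9/4, -2, -9/4, -2, -2/5, 9/2

Forward elimination:
R2 <- R2 - (9/4)*R1:  [     0      5   15/4  -19/2 ]
R3 <- R3 - (-2)*R1:  [   0  -10   -8   14 ]
R4 <- R4 - (-9/4)*R1:  [     0     -2  -15/4   45/2 ]
R3 <- R3 - (-2)*R2:  [    0     0  -1/2    -5 ]
R4 <- R4 - (-2/5)*R2:  [      0       0    -9/4  187/10 ]
R4 <- R4 - (9/2)*R3:  [     0      0      0  206/5 ]
Multipliers (in order of application): m_{21} = 9/4, m_{31} = -2, m_{41} = -9/4, m_{32} = -2, m_{42} = -2/5, m_{43} = 9/2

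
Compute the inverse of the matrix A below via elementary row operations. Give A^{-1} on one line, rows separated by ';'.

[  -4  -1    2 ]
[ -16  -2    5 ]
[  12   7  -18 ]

Gauss-Jordan on [A | I]:
R1 <- (1/-4)*R1:  [    1   1/4  -1/2  |  -1/4     0     0 ]
R2 <- R2 - (-16)*R1:  [  0   2  -3  |  -4   1   0 ]
R3 <- R3 - (12)*R1:  [   0    4  -12  |    3    0    1 ]
R2 <- (1/2)*R2:  [    0     1  -3/2  |    -2   1/2     0 ]
R1 <- R1 - (1/4)*R2:  [    1     0  -1/8  |   1/4  -1/8     0 ]
R3 <- R3 - (4)*R2:  [  0   0  -6  |  11  -2   1 ]
R3 <- (1/-6)*R3:  [     0      0      1  |  -11/6    1/3   -1/6 ]
R1 <- R1 - (-1/8)*R3:  [     1      0      0  |   1/48  -1/12  -1/48 ]
R2 <- R2 - (-3/2)*R3:  [     0      1      0  |  -19/4      1   -1/4 ]
Right block of [I | A^{-1}] is the inverse:
[  1/48  -1/12  -1/48 ]
[ -19/4      1   -1/4 ]
[ -11/6    1/3   -1/6 ]

inverse = [1/48 -1/12 -1/48; -19/4 1 -1/4; -11/6 1/3 -1/6]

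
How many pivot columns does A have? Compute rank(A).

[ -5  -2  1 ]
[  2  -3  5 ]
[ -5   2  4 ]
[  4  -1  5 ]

Row reduction:
R2 <- R2 - (-2/5)*R1:  [     0  -19/5   27/5 ]
R3 <- R3 - (1)*R1:  [ 0  4  3 ]
R4 <- R4 - (-4/5)*R1:  [     0  -13/5   29/5 ]
R3 <- R3 - (-20/19)*R2:  [      0       0  165/19 ]
R4 <- R4 - (13/19)*R2:  [     0      0  40/19 ]
R4 <- R4 - (8/33)*R3:  [ 0  0  0 ]
Row echelon form:
[ -5     -2       1 ]
[  0  -19/5    27/5 ]
[  0      0  165/19 ]
[  0      0       0 ]
Nonzero rows / pivot columns: 3

rank(A) = 3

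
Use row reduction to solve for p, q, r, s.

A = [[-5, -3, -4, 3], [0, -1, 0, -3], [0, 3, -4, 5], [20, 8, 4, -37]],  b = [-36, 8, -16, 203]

(4, 1, 1, -3)

Forward elimination on [A|b]:
R4 <- R4 - (-4)*R1:  [   0   -4  -12  -25   59 ]
R3 <- R3 - (-3)*R2:  [  0   0  -4  -4   8 ]
R4 <- R4 - (4)*R2:  [   0    0  -12  -13   27 ]
R4 <- R4 - (3)*R3:  [  0   0   0  -1   3 ]
Row echelon form:
[ -5  -3  -4   3  |  -36 ]
[  0  -1   0  -3  |    8 ]
[  0   0  -4  -4  |    8 ]
[  0   0   0  -1  |    3 ]
Back-substitution:
s = (3) / -1 = -3
r = (8 - (-4)*(-3)) / -4 = 1
q = (8 - (-3)*(-3)) / -1 = 1
p = (-36 - (-3)*(1) - (-4)*(1) - (3)*(-3)) / -5 = 4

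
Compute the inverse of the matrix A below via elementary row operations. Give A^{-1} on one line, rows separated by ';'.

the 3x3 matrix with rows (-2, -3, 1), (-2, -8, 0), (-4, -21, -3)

Gauss-Jordan on [A | I]:
R1 <- (1/-2)*R1:  [    1   3/2  -1/2  |  -1/2     0     0 ]
R2 <- R2 - (-2)*R1:  [  0  -5  -1  |  -1   1   0 ]
R3 <- R3 - (-4)*R1:  [   0  -15   -5  |   -2    0    1 ]
R2 <- (1/-5)*R2:  [    0     1   1/5  |   1/5  -1/5     0 ]
R1 <- R1 - (3/2)*R2:  [    1     0  -4/5  |  -4/5  3/10     0 ]
R3 <- R3 - (-15)*R2:  [  0   0  -2  |   1  -3   1 ]
R3 <- (1/-2)*R3:  [    0     0     1  |  -1/2   3/2  -1/2 ]
R1 <- R1 - (-4/5)*R3:  [    1     0     0  |  -6/5   3/2  -2/5 ]
R2 <- R2 - (1/5)*R3:  [    0     1     0  |  3/10  -1/2  1/10 ]
Right block of [I | A^{-1}] is the inverse:
[ -6/5   3/2  -2/5 ]
[ 3/10  -1/2  1/10 ]
[ -1/2   3/2  -1/2 ]

inverse = [-6/5 3/2 -2/5; 3/10 -1/2 1/10; -1/2 3/2 -1/2]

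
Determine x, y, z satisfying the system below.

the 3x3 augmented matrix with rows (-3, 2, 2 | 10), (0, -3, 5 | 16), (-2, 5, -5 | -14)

Forward elimination on [A|b]:
R3 <- R3 - (2/3)*R1:  [     0   11/3  -19/3  -62/3 ]
R3 <- R3 - (-11/9)*R2:  [     0      0   -2/9  -10/9 ]
Row echelon form:
[ -3   2     2  |     10 ]
[  0  -3     5  |     16 ]
[  0   0  -2/9  |  -10/9 ]
Back-substitution:
z = (-10/9) / (-2/9) = 5
y = (16 - (5)*(5)) / -3 = 3
x = (10 - (2)*(3) - (2)*(5)) / -3 = 2

(2, 3, 5)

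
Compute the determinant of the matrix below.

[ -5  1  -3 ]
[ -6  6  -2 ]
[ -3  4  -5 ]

Forward elimination:
R2 <- R2 - (6/5)*R1:  [    0  24/5   8/5 ]
R3 <- R3 - (3/5)*R1:  [     0   17/5  -16/5 ]
R3 <- R3 - (17/24)*R2:  [     0      0  -13/3 ]
Upper-triangular form:
[ -5     1     -3 ]
[  0  24/5    8/5 ]
[  0     0  -13/3 ]
det(A) = (-1)^0 * (-5) * (24/5) * (-13/3) = 104  (0 row swaps -> sign +1)

det(A) = 104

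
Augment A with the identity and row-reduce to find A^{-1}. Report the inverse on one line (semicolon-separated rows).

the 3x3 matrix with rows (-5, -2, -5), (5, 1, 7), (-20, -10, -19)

inverse = [-17/5 -4/5 3/5; 3 1/3 -2/3; 2 2/3 -1/3]

Gauss-Jordan on [A | I]:
R1 <- (1/-5)*R1:  [    1   2/5     1  |  -1/5     0     0 ]
R2 <- R2 - (5)*R1:  [  0  -1   2  |   1   1   0 ]
R3 <- R3 - (-20)*R1:  [  0  -2   1  |  -4   0   1 ]
R2 <- (1/-1)*R2:  [  0   1  -2  |  -1  -1   0 ]
R1 <- R1 - (2/5)*R2:  [   1    0  9/5  |  1/5  2/5    0 ]
R3 <- R3 - (-2)*R2:  [  0   0  -3  |  -6  -2   1 ]
R3 <- (1/-3)*R3:  [    0     0     1  |     2   2/3  -1/3 ]
R1 <- R1 - (9/5)*R3:  [     1      0      0  |  -17/5   -4/5    3/5 ]
R2 <- R2 - (-2)*R3:  [    0     1     0  |     3   1/3  -2/3 ]
Right block of [I | A^{-1}] is the inverse:
[ -17/5  -4/5   3/5 ]
[     3   1/3  -2/3 ]
[     2   2/3  -1/3 ]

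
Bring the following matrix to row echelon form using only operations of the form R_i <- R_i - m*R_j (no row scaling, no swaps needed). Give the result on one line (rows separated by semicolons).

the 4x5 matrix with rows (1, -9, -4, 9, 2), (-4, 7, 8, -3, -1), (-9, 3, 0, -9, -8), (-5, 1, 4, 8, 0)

Forward elimination:
R2 <- R2 - (-4)*R1:  [   0  -29   -8   33    7 ]
R3 <- R3 - (-9)*R1:  [   0  -78  -36   72   10 ]
R4 <- R4 - (-5)*R1:  [   0  -44  -16   53   10 ]
R3 <- R3 - (78/29)*R2:  [       0        0  -420/29  -486/29  -256/29 ]
R4 <- R4 - (44/29)*R2:  [       0        0  -112/29    85/29   -18/29 ]
R4 <- R4 - (4/15)*R3:  [     0      0      0   37/5  26/15 ]
Row echelon form:
[ 1   -9       -4        9        2 ]
[ 0  -29       -8       33        7 ]
[ 0    0  -420/29  -486/29  -256/29 ]
[ 0    0        0     37/5    26/15 ]

REF = [1 -9 -4 9 2; 0 -29 -8 33 7; 0 0 -420/29 -486/29 -256/29; 0 0 0 37/5 26/15]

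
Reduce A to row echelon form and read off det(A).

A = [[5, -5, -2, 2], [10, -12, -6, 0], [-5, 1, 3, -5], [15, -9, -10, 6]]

Forward elimination:
R2 <- R2 - (2)*R1:  [  0  -2  -2  -4 ]
R3 <- R3 - (-1)*R1:  [  0  -4   1  -3 ]
R4 <- R4 - (3)*R1:  [  0   6  -4   0 ]
R3 <- R3 - (2)*R2:  [ 0  0  5  5 ]
R4 <- R4 - (-3)*R2:  [   0    0  -10  -12 ]
R4 <- R4 - (-2)*R3:  [  0   0   0  -2 ]
Upper-triangular form:
[ 5  -5  -2   2 ]
[ 0  -2  -2  -4 ]
[ 0   0   5   5 ]
[ 0   0   0  -2 ]
det(A) = (-1)^0 * (5) * (-2) * (5) * (-2) = 100  (0 row swaps -> sign +1)

det(A) = 100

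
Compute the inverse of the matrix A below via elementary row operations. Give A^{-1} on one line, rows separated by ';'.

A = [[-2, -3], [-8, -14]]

inverse = [-7/2 3/4; 2 -1/2]

Gauss-Jordan on [A | I]:
R1 <- (1/-2)*R1:  [    1   3/2  |  -1/2     0 ]
R2 <- R2 - (-8)*R1:  [  0  -2  |  -4   1 ]
R2 <- (1/-2)*R2:  [    0     1  |     2  -1/2 ]
R1 <- R1 - (3/2)*R2:  [    1     0  |  -7/2   3/4 ]
Right block of [I | A^{-1}] is the inverse:
[ -7/2   3/4 ]
[    2  -1/2 ]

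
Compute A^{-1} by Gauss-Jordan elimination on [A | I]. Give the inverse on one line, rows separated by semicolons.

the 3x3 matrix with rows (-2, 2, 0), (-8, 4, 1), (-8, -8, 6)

inverse = [2 -3/4 1/8; 5/2 -3/4 1/8; 6 -2 1/2]

Gauss-Jordan on [A | I]:
R1 <- (1/-2)*R1:  [    1    -1     0  |  -1/2     0     0 ]
R2 <- R2 - (-8)*R1:  [  0  -4   1  |  -4   1   0 ]
R3 <- R3 - (-8)*R1:  [   0  -16    6  |   -4    0    1 ]
R2 <- (1/-4)*R2:  [    0     1  -1/4  |     1  -1/4     0 ]
R1 <- R1 - (-1)*R2:  [    1     0  -1/4  |   1/2  -1/4     0 ]
R3 <- R3 - (-16)*R2:  [  0   0   2  |  12  -4   1 ]
R3 <- (1/2)*R3:  [   0    0    1  |    6   -2  1/2 ]
R1 <- R1 - (-1/4)*R3:  [    1     0     0  |     2  -3/4   1/8 ]
R2 <- R2 - (-1/4)*R3:  [    0     1     0  |   5/2  -3/4   1/8 ]
Right block of [I | A^{-1}] is the inverse:
[   2  -3/4  1/8 ]
[ 5/2  -3/4  1/8 ]
[   6    -2  1/2 ]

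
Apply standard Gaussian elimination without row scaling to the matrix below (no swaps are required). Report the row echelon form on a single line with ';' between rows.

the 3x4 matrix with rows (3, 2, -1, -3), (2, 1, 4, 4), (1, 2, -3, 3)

REF = [3 2 -1 -3; 0 -1/3 14/3 6; 0 0 16 28]

Forward elimination:
R2 <- R2 - (2/3)*R1:  [    0  -1/3  14/3     6 ]
R3 <- R3 - (1/3)*R1:  [    0   4/3  -8/3     4 ]
R3 <- R3 - (-4)*R2:  [  0   0  16  28 ]
Row echelon form:
[ 3     2    -1  -3 ]
[ 0  -1/3  14/3   6 ]
[ 0     0    16  28 ]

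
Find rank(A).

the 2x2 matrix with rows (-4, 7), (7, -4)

rank(A) = 2

Row reduction:
R2 <- R2 - (-7/4)*R1:  [    0  33/4 ]
Row echelon form:
[ -4     7 ]
[  0  33/4 ]
Nonzero rows / pivot columns: 2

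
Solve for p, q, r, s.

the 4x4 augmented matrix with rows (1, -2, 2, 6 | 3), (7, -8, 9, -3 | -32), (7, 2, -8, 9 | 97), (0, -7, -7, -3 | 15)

Forward elimination on [A|b]:
R2 <- R2 - (7)*R1:  [   0    6   -5  -45  -53 ]
R3 <- R3 - (7)*R1:  [   0   16  -22  -33   76 ]
R3 <- R3 - (8/3)*R2:  [     0      0  -26/3     87  652/3 ]
R4 <- R4 - (-7/6)*R2:  [      0       0   -77/6  -111/2  -281/6 ]
R4 <- R4 - (77/52)*R3:  [        0         0         0  -9585/52  -9585/26 ]
Row echelon form:
[ 1  -2      2         6  |         3 ]
[ 0   6     -5       -45  |       -53 ]
[ 0   0  -26/3        87  |     652/3 ]
[ 0   0      0  -9585/52  |  -9585/26 ]
Back-substitution:
s = (-9585/26) / (-9585/52) = 2
r = (652/3 - (87)*(2)) / (-26/3) = -5
q = (-53 - (-5)*(-5) - (-45)*(2)) / 6 = 2
p = (3 - (-2)*(2) - (2)*(-5) - (6)*(2)) / 1 = 5

(5, 2, -5, 2)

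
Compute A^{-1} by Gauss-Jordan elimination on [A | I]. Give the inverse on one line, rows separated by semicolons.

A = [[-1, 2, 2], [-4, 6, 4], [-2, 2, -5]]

inverse = [19/5 -7/5 2/5; 14/5 -9/10 2/5; -2/5 1/5 -1/5]

Gauss-Jordan on [A | I]:
R1 <- (1/-1)*R1:  [  1  -2  -2  |  -1   0   0 ]
R2 <- R2 - (-4)*R1:  [  0  -2  -4  |  -4   1   0 ]
R3 <- R3 - (-2)*R1:  [  0  -2  -9  |  -2   0   1 ]
R2 <- (1/-2)*R2:  [    0     1     2  |     2  -1/2     0 ]
R1 <- R1 - (-2)*R2:  [  1   0   2  |   3  -1   0 ]
R3 <- R3 - (-2)*R2:  [  0   0  -5  |   2  -1   1 ]
R3 <- (1/-5)*R3:  [    0     0     1  |  -2/5   1/5  -1/5 ]
R1 <- R1 - (2)*R3:  [    1     0     0  |  19/5  -7/5   2/5 ]
R2 <- R2 - (2)*R3:  [     0      1      0  |   14/5  -9/10    2/5 ]
Right block of [I | A^{-1}] is the inverse:
[ 19/5   -7/5   2/5 ]
[ 14/5  -9/10   2/5 ]
[ -2/5    1/5  -1/5 ]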